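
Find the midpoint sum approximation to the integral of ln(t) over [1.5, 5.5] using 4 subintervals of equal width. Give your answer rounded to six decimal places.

Δt = (5.5 − 1.5)/4 = 1.
Midpoints: 2, 3, 4, 5.
f(2) ≈ 0.693147, f(3) ≈ 1.098612, f(4) ≈ 1.386294, f(5) ≈ 1.609438.
Sum = Δt · [f(2) + f(3) + f(4) + f(5)].
Sum ≈ 4.787492.

4.787492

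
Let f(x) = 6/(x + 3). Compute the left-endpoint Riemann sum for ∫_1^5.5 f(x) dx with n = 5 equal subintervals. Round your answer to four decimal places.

Δx = (5.5 − 1)/5 = 0.9.
Left endpoints: 1, 1.9, 2.8, 3.7, 4.6.
f(1) = 1.5, f(1.9) = 60/49, f(2.8) = 30/29, f(3.7) = 60/67, f(4.6) = 15/19.
Sum = Δx · [f(1) + f(1.9) + f(2.8) + f(3.7) + f(4.6)].
Sum ≈ 4.8996.

4.8996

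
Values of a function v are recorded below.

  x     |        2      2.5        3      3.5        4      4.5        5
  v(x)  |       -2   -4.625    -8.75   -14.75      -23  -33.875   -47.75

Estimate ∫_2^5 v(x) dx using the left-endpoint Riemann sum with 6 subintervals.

-43.5

Δx = 0.5.
Sum = 0.5·[(-2) + (-4.625) + (-8.75) + (-14.75) + (-23) + (-33.875)] = -43.5.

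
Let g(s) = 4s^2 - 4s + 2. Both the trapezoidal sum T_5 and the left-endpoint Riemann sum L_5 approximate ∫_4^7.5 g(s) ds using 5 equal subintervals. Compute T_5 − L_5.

51.45

T_5 = 404.81.
L_5 = 353.36.
T_5 − L_5 = 51.45.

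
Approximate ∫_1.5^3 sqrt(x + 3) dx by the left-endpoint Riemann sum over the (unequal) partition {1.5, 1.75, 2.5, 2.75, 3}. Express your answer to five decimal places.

3.35070

Subinterval widths: 0.25, 0.75, 0.25, 0.25.
Left endpoints: 1.5, 1.75, 2.5, 2.75.
f(1.5) ≈ 2.12132, f(1.75) ≈ 2.17945, f(2.5) ≈ 2.34521, f(2.75) ≈ 2.39792.
Sum = Σ Δx_i · f(x_i).
Sum ≈ 3.35070.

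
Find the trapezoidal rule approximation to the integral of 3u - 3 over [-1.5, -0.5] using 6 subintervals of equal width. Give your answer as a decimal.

Δu = (-0.5 − (-1.5))/6 = 1/6.
f(-1.5) = -7.5, f(-4/3) = -7, f(-7/6) = -6.5, f(-1) = -6, f(-5/6) = -5.5, f(-2/3) = -5, f(-0.5) = -4.5.
T_6 = (Δu/2)·[f(u_0) + 2f(u_1) + ... + 2f(u_{5}) + f(u_6)].
Sum = -6.

-6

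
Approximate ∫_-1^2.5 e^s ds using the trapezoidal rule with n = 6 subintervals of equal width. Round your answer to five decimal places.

12.14775

Δs = (2.5 − (-1))/6 = 7/12.
f(-1) ≈ 0.36788, f(-5/12) ≈ 0.65924, f(1/6) ≈ 1.18136, f(0.75) ≈ 2.11700, f(4/3) ≈ 3.79367, f(23/12) ≈ 6.79826, f(2.5) ≈ 12.18249.
T_6 = (Δs/2)·[f(s_0) + 2f(s_1) + ... + 2f(s_{5}) + f(s_6)].
Sum ≈ 12.14775.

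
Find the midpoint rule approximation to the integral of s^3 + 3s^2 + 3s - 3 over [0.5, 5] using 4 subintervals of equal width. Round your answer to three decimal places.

Δs = (5 − 0.5)/4 = 1.125.
Midpoints: 1.0625, 2.1875, 3.3125, 4.4375.
f(1.0625) = 19553/4096, f(2.1875) = 116267/4096, f(3.3125) = 312125/4096, f(4.4375) = 642119/4096.
Sum = Δs · [f(1.0625) + f(2.1875) + f(3.3125) + f(4.4375)].
Sum ≈ 299.395.

299.395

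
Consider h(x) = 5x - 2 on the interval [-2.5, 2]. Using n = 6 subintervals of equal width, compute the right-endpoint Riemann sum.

-6.1875

Δx = (2 − (-2.5))/6 = 0.75.
Right endpoints: -1.75, -1, -0.25, 0.5, 1.25, 2.
h(-1.75) = -10.75, h(-1) = -7, h(-0.25) = -3.25, h(0.5) = 0.5, h(1.25) = 4.25, h(2) = 8.
Sum = Δx · [h(-1.75) + h(-1) + h(-0.25) + ...].
Sum = -6.1875.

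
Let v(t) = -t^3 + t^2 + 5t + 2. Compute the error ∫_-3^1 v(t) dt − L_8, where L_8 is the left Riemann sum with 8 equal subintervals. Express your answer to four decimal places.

Exact integral: ∫_-3^1 v(t) dt ≈ 17.333333.
L_8 = 22.
Error ≈ 17.333333 − 22 ≈ -4.6667.

-4.6667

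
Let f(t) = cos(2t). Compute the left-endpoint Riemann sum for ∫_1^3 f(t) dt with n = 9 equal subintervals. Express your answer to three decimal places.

Δt = (3 − 1)/9 = 2/9.
Left endpoints: 1, 11/9, 13/9, 5/3, 17/9, 19/9, 7/3, 23/9, 25/9.
f(1) ≈ -0.416, f(11/9) ≈ -0.767, f(13/9) ≈ -0.968, f(5/3) ≈ -0.982, f(17/9) ≈ -0.804, f(19/9) ≈ -0.471, f(7/3) ≈ -0.046, f(23/9) ≈ 0.388, f(25/9) ≈ 0.747.
Sum = Δt · [f(1) + f(11/9) + f(13/9) + ...].
Sum ≈ -0.737.

-0.737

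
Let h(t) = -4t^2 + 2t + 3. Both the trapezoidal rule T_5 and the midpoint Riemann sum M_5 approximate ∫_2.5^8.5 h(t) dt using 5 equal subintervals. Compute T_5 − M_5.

-8.64

T_5 = -719.76.
M_5 = -711.12.
T_5 − M_5 = -8.64.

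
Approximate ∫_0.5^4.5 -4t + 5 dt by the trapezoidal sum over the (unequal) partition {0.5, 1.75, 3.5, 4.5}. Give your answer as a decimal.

Subinterval widths: 1.25, 1.75, 1.
f(0.5) = 3, f(1.75) = -2, f(3.5) = -9, f(4.5) = -13.
On each subinterval the trapezoid contributes (Δt_i/2)·[f(t_{i-1}) + f(t_i)].
Sum = -20.

-20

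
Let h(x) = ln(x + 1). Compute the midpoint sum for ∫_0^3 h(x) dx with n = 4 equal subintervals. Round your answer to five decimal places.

Δx = (3 − 0)/4 = 0.75.
Midpoints: 0.375, 1.125, 1.875, 2.625.
h(0.375) ≈ 0.31845, h(1.125) ≈ 0.75377, h(1.875) ≈ 1.05605, h(2.625) ≈ 1.28785.
Sum = Δx · [h(0.375) + h(1.125) + h(1.875) + h(2.625)].
Sum ≈ 2.56210.

2.56210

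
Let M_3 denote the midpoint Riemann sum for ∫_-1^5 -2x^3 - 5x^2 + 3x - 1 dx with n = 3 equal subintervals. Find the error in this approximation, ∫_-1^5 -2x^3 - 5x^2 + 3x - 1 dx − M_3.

Exact integral: ∫_-1^5 f(x) dx = -492.
M_3 = -458.
Error = -492 − (-458) = -34.

-34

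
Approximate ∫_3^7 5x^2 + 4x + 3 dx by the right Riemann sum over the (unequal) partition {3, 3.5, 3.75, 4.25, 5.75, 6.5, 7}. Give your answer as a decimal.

721.515625

Subinterval widths: 0.5, 0.25, 0.5, 1.5, 0.75, 0.5.
Right endpoints: 3.5, 3.75, 4.25, 5.75, 6.5, 7.
f(3.5) = 78.25, f(3.75) = 88.3125, f(4.25) = 110.3125, f(5.75) = 191.3125, f(6.5) = 240.25, f(7) = 276.
Sum = Σ Δx_i · f(x_i).
Sum = 721.515625.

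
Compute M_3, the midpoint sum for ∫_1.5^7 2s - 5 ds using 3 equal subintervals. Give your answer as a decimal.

19.25

Δs = (7 − 1.5)/3 = 11/6.
Midpoints: 29/12, 4.25, 73/12.
f(29/12) = -1/6, f(4.25) = 3.5, f(73/12) = 43/6.
Sum = Δs · [f(29/12) + f(4.25) + f(73/12)].
Sum = 19.25.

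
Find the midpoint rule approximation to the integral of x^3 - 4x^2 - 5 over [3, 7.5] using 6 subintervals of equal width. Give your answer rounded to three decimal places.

Δx = (7.5 − 3)/6 = 0.75.
Midpoints: 3.375, 4.125, 4.875, 5.625, 6.375, 7.125.
f(3.375) = -6205/512, f(4.125) = -1471/512, f(4.875) = 8087/512, f(5.625) = 23765/512, f(6.375) = 46859/512, f(7.125) = 78665/512.
Sum = Δx · [f(3.375) + f(4.125) + f(4.875) + ...].
Sum ≈ 219.287.

219.287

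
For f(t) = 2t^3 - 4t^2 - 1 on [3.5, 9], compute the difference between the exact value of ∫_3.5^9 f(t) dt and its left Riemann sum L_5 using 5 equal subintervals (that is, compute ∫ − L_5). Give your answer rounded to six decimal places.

566.330417

Exact integral: ∫_3.5^9 f(t) dt ≈ 2285.13541667.
L_5 = 1718.805.
Error ≈ 2285.13541667 − 1718.805 ≈ 566.330417.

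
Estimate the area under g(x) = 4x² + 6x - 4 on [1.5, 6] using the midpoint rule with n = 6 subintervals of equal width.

365.90625

Δx = (6 − 1.5)/6 = 0.75.
Midpoints: 1.875, 2.625, 3.375, 4.125, 4.875, 5.625.
g(1.875) = 21.3125, g(2.625) = 39.3125, g(3.375) = 61.8125, g(4.125) = 88.8125, g(4.875) = 120.3125, g(5.625) = 156.3125.
Sum = Δx · [g(1.875) + g(2.625) + g(3.375) + ...].
Sum = 365.90625.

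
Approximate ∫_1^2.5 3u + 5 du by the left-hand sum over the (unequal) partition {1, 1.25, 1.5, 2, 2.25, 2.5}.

Subinterval widths: 0.25, 0.25, 0.5, 0.25, 0.25.
Left endpoints: 1, 1.25, 1.5, 2, 2.25.
f(1) = 8, f(1.25) = 8.75, f(1.5) = 9.5, f(2) = 11, f(2.25) = 11.75.
Sum = Σ Δu_i · f(u_i).
Sum = 14.625.

14.625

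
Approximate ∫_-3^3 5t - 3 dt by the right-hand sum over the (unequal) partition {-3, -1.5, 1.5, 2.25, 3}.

Subinterval widths: 1.5, 3, 0.75, 0.75.
Right endpoints: -1.5, 1.5, 2.25, 3.
f(-1.5) = -10.5, f(1.5) = 4.5, f(2.25) = 8.25, f(3) = 12.
Sum = Σ Δt_i · f(t_i).
Sum = 12.9375.

12.9375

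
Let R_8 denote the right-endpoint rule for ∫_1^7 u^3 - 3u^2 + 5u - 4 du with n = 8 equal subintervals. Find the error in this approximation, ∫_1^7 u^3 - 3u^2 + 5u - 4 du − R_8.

Exact integral: ∫_1^7 f(u) du = 354.
R_8 = 444.5625.
Error = 354 − 444.5625 = -90.5625.

-90.5625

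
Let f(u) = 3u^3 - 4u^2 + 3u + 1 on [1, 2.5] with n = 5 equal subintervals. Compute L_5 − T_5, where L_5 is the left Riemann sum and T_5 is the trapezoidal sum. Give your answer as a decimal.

L_5 = 14.58.
T_5 = 18.68625.
L_5 − T_5 = -4.10625.

-4.10625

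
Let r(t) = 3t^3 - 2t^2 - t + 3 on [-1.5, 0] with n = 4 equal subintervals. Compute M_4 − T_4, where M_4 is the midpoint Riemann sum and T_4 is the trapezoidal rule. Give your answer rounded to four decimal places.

0.4614

M_4 ≈ -0.268066.
T_4 ≈ -0.729492.
M_4 − T_4 ≈ 0.4614.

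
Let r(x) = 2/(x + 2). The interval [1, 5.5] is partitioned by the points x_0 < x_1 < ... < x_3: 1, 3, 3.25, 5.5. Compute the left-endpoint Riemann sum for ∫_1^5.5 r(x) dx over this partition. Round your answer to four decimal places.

2.2905

Subinterval widths: 2, 0.25, 2.25.
Left endpoints: 1, 3, 3.25.
r(1) = 2/3, r(3) = 0.4, r(3.25) = 8/21.
Sum = Σ Δx_i · r(x_i).
Sum ≈ 2.2905.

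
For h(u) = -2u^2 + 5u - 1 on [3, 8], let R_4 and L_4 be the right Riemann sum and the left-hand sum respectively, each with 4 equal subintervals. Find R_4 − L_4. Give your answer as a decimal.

-106.25

R_4 = -246.5625.
L_4 = -140.3125.
R_4 − L_4 = -106.25.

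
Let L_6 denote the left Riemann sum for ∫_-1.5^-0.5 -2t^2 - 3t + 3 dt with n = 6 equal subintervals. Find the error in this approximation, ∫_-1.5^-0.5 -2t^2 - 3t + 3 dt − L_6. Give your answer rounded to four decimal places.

0.0926

Exact integral: ∫_-1.5^-0.5 f(t) dt ≈ 3.833333.
L_6 ≈ 3.740741.
Error ≈ 3.833333 − 3.740741 ≈ 0.0926.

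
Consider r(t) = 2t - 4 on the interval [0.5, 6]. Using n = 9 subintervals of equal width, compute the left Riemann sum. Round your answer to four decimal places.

Δt = (6 − 0.5)/9 = 11/18.
Left endpoints: 0.5, 10/9, 31/18, 7/3, 53/18, 32/9, 25/6, 43/9, 97/18.
r(0.5) = -3, r(10/9) = -16/9, r(31/18) = -5/9, r(7/3) = 2/3, r(53/18) = 17/9, r(32/9) = 28/9, r(25/6) = 13/3, r(43/9) = 50/9, r(97/18) = 61/9.
Sum = Δt · [r(0.5) + r(10/9) + r(31/18) + ...].
Sum ≈ 10.3889.

10.3889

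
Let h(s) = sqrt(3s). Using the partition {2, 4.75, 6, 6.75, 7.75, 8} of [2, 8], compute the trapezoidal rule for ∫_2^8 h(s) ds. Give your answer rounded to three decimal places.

Subinterval widths: 2.75, 1.25, 0.75, 1, 0.25.
h(2) ≈ 2.449, h(4.75) ≈ 3.775, h(6) ≈ 4.243, h(6.75) ≈ 4.500, h(7.75) ≈ 4.822, h(8) ≈ 4.899.
On each subinterval the trapezoid contributes (Δs_i/2)·[h(s_{i-1}) + h(s_i)].
Sum ≈ 22.724.

22.724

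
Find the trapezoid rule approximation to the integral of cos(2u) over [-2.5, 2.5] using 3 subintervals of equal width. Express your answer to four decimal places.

0.1537

Δu = (2.5 − (-2.5))/3 = 5/3.
f(-2.5) ≈ 0.2837, f(-5/6) ≈ -0.0957, f(5/6) ≈ -0.0957, f(2.5) ≈ 0.2837.
T_3 = (Δu/2)·[f(u_0) + 2f(u_1) + 2f(u_2) + f(u_3)].
Sum ≈ 0.1537.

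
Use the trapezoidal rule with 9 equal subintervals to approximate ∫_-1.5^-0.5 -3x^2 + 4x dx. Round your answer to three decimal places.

-7.256

Δx = (-0.5 − (-1.5))/9 = 1/9.
f(-1.5) = -12.75, f(-25/18) = -1225/108, f(-23/18) = -1081/108, f(-7/6) = -8.75, f(-19/18) = -817/108, f(-17/18) = -697/108, f(-5/6) = -65/12, f(-13/18) = -481/108, f(-11/18) = -385/108, f(-0.5) = -2.75.
T_9 = (Δx/2)·[f(x_0) + 2f(x_1) + ... + 2f(x_{8}) + f(x_9)].
Sum ≈ -7.256.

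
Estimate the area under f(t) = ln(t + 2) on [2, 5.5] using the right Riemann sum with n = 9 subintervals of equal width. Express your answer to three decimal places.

6.187

Δt = (5.5 − 2)/9 = 7/18.
Right endpoints: 43/18, 25/9, 19/6, 32/9, 71/18, 13/3, 85/18, 46/9, 5.5.
f(43/18) ≈ 1.479, f(25/9) ≈ 1.564, f(19/6) ≈ 1.642, f(32/9) ≈ 1.715, f(71/18) ≈ 1.782, f(13/3) ≈ 1.846, f(85/18) ≈ 1.905, f(46/9) ≈ 1.962, f(5.5) ≈ 2.015.
Sum = Δt · [f(43/18) + f(25/9) + f(19/6) + ...].
Sum ≈ 6.187.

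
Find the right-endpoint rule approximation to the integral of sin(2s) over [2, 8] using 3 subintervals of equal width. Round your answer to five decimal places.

Δs = (8 − 2)/3 = 2.
Right endpoints: 4, 6, 8.
f(4) ≈ 0.98936, f(6) ≈ -0.53657, f(8) ≈ -0.28790.
Sum = Δs · [f(4) + f(6) + f(8)].
Sum ≈ 0.32976.

0.32976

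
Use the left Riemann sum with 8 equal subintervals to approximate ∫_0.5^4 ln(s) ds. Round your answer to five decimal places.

Δs = (4 − 0.5)/8 = 0.4375.
Left endpoints: 0.5, 0.9375, 1.375, 1.8125, 2.25, 2.6875, 3.125, 3.5625.
f(0.5) ≈ -0.69315, f(0.9375) ≈ -0.06454, f(1.375) ≈ 0.31845, f(1.8125) ≈ 0.59471, f(2.25) ≈ 0.81093, f(2.6875) ≈ 0.98861, f(3.125) ≈ 1.13943, f(3.5625) ≈ 1.27046.
Sum = Δs · [f(0.5) + f(0.9375) + f(1.375) + ...].
Sum ≈ 1.90965.

1.90965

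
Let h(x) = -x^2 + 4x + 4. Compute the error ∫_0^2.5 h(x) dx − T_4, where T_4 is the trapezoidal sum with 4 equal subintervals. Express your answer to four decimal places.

0.1628

Exact integral: ∫_0^2.5 h(x) dx ≈ 17.291667.
T_4 = 17.12890625.
Error ≈ 17.291667 − 17.12890625 ≈ 0.1628.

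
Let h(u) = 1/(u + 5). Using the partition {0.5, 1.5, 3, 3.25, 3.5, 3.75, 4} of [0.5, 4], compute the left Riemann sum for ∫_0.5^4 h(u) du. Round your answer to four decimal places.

Subinterval widths: 1, 1.5, 0.25, 0.25, 0.25, 0.25.
Left endpoints: 0.5, 1.5, 3, 3.25, 3.5, 3.75.
h(0.5) = 2/11, h(1.5) = 2/13, h(3) = 0.125, h(3.25) = 4/33, h(3.5) = 2/17, h(3.75) = 4/35.
Sum = Σ Δu_i · h(u_i).
Sum ≈ 0.5321.

0.5321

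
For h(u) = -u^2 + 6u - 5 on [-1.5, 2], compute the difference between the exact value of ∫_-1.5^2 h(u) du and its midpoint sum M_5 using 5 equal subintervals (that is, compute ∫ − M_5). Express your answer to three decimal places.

-0.143

Exact integral: ∫_-1.5^2 h(u) du ≈ -16.04167.
M_5 = -15.89875.
Error ≈ -16.04167 − (-15.89875) ≈ -0.143.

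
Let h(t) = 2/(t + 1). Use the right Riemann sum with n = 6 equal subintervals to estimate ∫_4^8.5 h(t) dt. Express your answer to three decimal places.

Δt = (8.5 − 4)/6 = 0.75.
Right endpoints: 4.75, 5.5, 6.25, 7, 7.75, 8.5.
h(4.75) = 8/23, h(5.5) = 4/13, h(6.25) = 8/29, h(7) = 0.25, h(7.75) = 8/35, h(8.5) = 4/19.
Sum = Δt · [h(4.75) + h(5.5) + h(6.25) + ...].
Sum ≈ 1.215.

1.215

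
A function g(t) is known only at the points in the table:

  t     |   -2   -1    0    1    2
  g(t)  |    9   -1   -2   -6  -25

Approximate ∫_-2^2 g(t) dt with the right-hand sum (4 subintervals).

Δt = 1.
Sum = 1·[(-1) + (-2) + (-6) + (-25)] = -34.

-34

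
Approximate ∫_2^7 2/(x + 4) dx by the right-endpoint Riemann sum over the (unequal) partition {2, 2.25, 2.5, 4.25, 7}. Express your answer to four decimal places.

Subinterval widths: 0.25, 0.25, 1.75, 2.75.
Right endpoints: 2.25, 2.5, 4.25, 7.
f(2.25) = 0.32, f(2.5) = 4/13, f(4.25) = 8/33, f(7) = 2/11.
Sum = Σ Δx_i · f(x_i).
Sum ≈ 1.0812.

1.0812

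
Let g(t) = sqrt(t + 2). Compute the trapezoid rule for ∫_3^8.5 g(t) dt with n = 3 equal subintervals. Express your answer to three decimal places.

15.210

Δt = (8.5 − 3)/3 = 11/6.
g(3) ≈ 2.236, g(29/6) ≈ 2.614, g(20/3) ≈ 2.944, g(8.5) ≈ 3.240.
T_3 = (Δt/2)·[g(t_0) + 2g(t_1) + 2g(t_2) + g(t_3)].
Sum ≈ 15.210.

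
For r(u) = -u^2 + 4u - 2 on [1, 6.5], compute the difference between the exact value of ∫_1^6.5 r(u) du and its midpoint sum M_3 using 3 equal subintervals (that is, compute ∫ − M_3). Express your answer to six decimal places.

Exact integral: ∫_1^6.5 r(u) du ≈ -19.70833333.
M_3 ≈ -18.16782407.
Error ≈ -19.70833333 − (-18.16782407) ≈ -1.540509.

-1.540509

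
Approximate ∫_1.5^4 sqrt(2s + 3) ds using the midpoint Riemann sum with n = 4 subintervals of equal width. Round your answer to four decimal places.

Δs = (4 − 1.5)/4 = 0.625.
Midpoints: 1.8125, 2.4375, 3.0625, 3.6875.
f(1.8125) ≈ 2.5739, f(2.4375) ≈ 2.8062, f(3.0625) ≈ 3.0208, f(3.6875) ≈ 3.2210.
Sum = Δs · [f(1.8125) + f(2.4375) + f(3.0625) + f(3.6875)].
Sum ≈ 7.2637.

7.2637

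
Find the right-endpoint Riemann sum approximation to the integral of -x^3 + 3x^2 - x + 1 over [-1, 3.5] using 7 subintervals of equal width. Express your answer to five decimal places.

Δx = (3.5 − (-1))/7 = 9/14.
Right endpoints: -5/14, 2/7, 13/14, 11/7, 31/14, 20/7, 3.5.
f(-5/14) = 4899/2744, f(2/7) = 321/343, f(13/14) = 5097/2744, f(11/7) = 1014/343, f(31/14) = 7239/2744, f(20/7) = -237/343, f(3.5) = -8.625.
Sum = Δx · [f(-5/14) + f(2/7) + f(13/14) + ...].
Sum ≈ 0.55102.

0.55102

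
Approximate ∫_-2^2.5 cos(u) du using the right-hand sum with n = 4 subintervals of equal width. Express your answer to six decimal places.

1.128728

Δu = (2.5 − (-2))/4 = 1.125.
Right endpoints: -0.875, 0.25, 1.375, 2.5.
f(-0.875) ≈ 0.640997, f(0.25) ≈ 0.968912, f(1.375) ≈ 0.194548, f(2.5) ≈ -0.801144.
Sum = Δu · [f(-0.875) + f(0.25) + f(1.375) + f(2.5)].
Sum ≈ 1.128728.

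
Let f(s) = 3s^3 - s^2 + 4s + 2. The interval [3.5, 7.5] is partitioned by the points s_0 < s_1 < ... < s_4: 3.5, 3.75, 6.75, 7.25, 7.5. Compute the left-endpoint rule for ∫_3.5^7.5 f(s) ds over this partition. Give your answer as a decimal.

Subinterval widths: 0.25, 3, 0.5, 0.25.
Left endpoints: 3.5, 3.75, 6.75, 7.25.
f(3.5) = 132.375, f(3.75) = 161.140625, f(6.75) = 906.078125, f(7.25) = 1121.671875.
Sum = Σ Δs_i · f(s_i).
Sum = 1249.97265625.

1249.97265625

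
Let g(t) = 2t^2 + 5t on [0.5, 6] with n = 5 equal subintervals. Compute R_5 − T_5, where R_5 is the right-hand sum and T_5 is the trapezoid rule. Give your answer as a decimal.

R_5 = 289.96.
T_5 = 235.51.
R_5 − T_5 = 54.45.

54.45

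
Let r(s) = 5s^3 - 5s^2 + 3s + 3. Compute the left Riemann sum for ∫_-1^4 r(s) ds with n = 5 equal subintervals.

130

Δs = (4 − (-1))/5 = 1.
Left endpoints: -1, 0, 1, 2, 3.
r(-1) = -10, r(0) = 3, r(1) = 6, r(2) = 29, r(3) = 102.
Sum = Δs · [r(-1) + r(0) + r(1) + r(2) + r(3)].
Sum = 130.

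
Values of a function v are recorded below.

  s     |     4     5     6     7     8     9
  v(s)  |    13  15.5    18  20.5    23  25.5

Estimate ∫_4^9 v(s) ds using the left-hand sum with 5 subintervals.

90

Δs = 1.
Sum = 1·[13 + 15.5 + 18 + 20.5 + 23] = 90.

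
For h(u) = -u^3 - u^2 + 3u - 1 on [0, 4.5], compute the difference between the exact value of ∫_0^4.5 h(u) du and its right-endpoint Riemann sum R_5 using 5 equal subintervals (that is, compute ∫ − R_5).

Exact integral: ∫_0^4.5 h(u) du = -107.015625.
R_5 = -155.7675.
Error = -107.015625 − (-155.7675) = 48.751875.

48.751875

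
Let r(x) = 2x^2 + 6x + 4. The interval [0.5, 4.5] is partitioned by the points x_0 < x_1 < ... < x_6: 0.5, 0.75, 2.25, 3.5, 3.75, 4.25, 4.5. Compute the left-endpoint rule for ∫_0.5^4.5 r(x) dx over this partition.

106.9375

Subinterval widths: 0.25, 1.5, 1.25, 0.25, 0.5, 0.25.
Left endpoints: 0.5, 0.75, 2.25, 3.5, 3.75, 4.25.
r(0.5) = 7.5, r(0.75) = 9.625, r(2.25) = 27.625, r(3.5) = 49.5, r(3.75) = 54.625, r(4.25) = 65.625.
Sum = Σ Δx_i · r(x_i).
Sum = 106.9375.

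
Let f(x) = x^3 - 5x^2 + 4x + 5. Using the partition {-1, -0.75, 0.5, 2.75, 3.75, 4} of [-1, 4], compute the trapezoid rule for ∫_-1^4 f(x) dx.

9.21875

Subinterval widths: 0.25, 1.25, 2.25, 1, 0.25.
f(-1) = -5, f(-0.75) = -1.234375, f(0.5) = 5.875, f(2.75) = -1.015625, f(3.75) = 2.421875, f(4) = 5.
On each subinterval the trapezoid contributes (Δx_i/2)·[f(x_{i-1}) + f(x_i)].
Sum = 9.21875.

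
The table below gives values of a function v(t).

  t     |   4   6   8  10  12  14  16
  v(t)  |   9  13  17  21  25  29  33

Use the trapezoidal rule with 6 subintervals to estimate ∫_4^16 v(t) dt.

Δt = 2.
T_6 = (2/2)·[9 + 2·13 + 2·17 + 2·21 + 2·25 + 2·29 + 33] = 252.

252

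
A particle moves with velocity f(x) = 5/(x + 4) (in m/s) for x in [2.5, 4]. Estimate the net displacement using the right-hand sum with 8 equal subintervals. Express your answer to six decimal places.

1.024793

Δx = (4 − 2.5)/8 = 0.1875.
Right endpoints: 2.6875, 2.875, 3.0625, 3.25, 3.4375, 3.625, 3.8125, 4.
f(2.6875) = 80/107, f(2.875) = 8/11, f(3.0625) = 80/113, f(3.25) = 20/29, f(3.4375) = 80/119, f(3.625) = 40/61, f(3.8125) = 0.64, f(4) = 0.625.
Sum = Δx · [f(2.6875) + f(2.875) + f(3.0625) + ...].
Sum ≈ 1.024793.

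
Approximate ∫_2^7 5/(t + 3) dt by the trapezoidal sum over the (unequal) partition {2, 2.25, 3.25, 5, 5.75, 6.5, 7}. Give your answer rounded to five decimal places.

3.48401

Subinterval widths: 0.25, 1, 1.75, 0.75, 0.75, 0.5.
f(2) = 1, f(2.25) = 20/21, f(3.25) = 0.8, f(5) = 0.625, f(5.75) = 4/7, f(6.5) = 10/19, f(7) = 0.5.
On each subinterval the trapezoid contributes (Δt_i/2)·[f(t_{i-1}) + f(t_i)].
Sum ≈ 3.48401.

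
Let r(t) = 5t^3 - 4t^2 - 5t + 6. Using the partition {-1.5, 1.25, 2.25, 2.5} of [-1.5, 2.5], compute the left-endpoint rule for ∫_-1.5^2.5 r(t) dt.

-22.90234375

Subinterval widths: 2.75, 1, 0.25.
Left endpoints: -1.5, 1.25, 2.25.
r(-1.5) = -12.375, r(1.25) = 3.265625, r(2.25) = 31.453125.
Sum = Σ Δt_i · r(t_i).
Sum = -22.90234375.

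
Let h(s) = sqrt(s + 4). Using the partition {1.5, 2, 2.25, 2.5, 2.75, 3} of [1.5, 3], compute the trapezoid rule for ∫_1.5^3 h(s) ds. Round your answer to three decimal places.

Subinterval widths: 0.5, 0.25, 0.25, 0.25, 0.25.
h(1.5) ≈ 2.345, h(2) ≈ 2.449, h(2.25) ≈ 2.500, h(2.5) ≈ 2.550, h(2.75) ≈ 2.598, h(3) ≈ 2.646.
On each subinterval the trapezoid contributes (Δs_i/2)·[h(s_{i-1}) + h(s_i)].
Sum ≈ 3.747.

3.747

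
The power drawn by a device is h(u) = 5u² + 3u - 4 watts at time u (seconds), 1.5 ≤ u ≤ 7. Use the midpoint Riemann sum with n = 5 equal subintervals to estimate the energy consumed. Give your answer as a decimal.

611.39375

Δu = (7 − 1.5)/5 = 1.1.
Midpoints: 2.05, 3.15, 4.25, 5.35, 6.45.
h(2.05) = 23.1625, h(3.15) = 55.0625, h(4.25) = 99.0625, h(5.35) = 155.1625, h(6.45) = 223.3625.
Sum = Δu · [h(2.05) + h(3.15) + h(4.25) + h(5.35) + h(6.45)].
Sum = 611.39375.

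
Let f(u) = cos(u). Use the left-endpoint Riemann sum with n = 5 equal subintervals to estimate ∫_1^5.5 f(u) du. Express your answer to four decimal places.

-1.5169

Δu = (5.5 − 1)/5 = 0.9.
Left endpoints: 1, 1.9, 2.8, 3.7, 4.6.
f(1) ≈ 0.5403, f(1.9) ≈ -0.3233, f(2.8) ≈ -0.9422, f(3.7) ≈ -0.8481, f(4.6) ≈ -0.1122.
Sum = Δu · [f(1) + f(1.9) + f(2.8) + f(3.7) + f(4.6)].
Sum ≈ -1.5169.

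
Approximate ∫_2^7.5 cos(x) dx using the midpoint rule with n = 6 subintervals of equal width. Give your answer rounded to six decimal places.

0.029733

Δx = (7.5 − 2)/6 = 11/12.
Midpoints: 59/24, 3.375, 103/24, 125/24, 6.125, 169/24.
f(59/24) ≈ -0.775519, f(3.375) ≈ -0.972884, f(103/24) ≈ -0.408420, f(125/24) ≈ 0.475862, f(6.125) ≈ 0.987515, f(169/24) ≈ 0.725881.
Sum = Δx · [f(59/24) + f(3.375) + f(103/24) + ...].
Sum ≈ 0.029733.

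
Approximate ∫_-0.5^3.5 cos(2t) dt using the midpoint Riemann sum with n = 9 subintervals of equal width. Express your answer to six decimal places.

Δt = (3.5 − (-0.5))/9 = 4/9.
Midpoints: -5/18, 1/6, 11/18, 19/18, 1.5, 35/18, 43/18, 17/6, 59/18.
f(-5/18) ≈ 0.849608, f(1/6) ≈ 0.944957, f(11/18) ≈ 0.341558, f(19/18) ≈ -0.514406, f(1.5) ≈ -0.989992, f(35/18) ≈ -0.733529, f(43/18) ≈ 0.065342, f(17/6) ≈ 0.815896, f(59/18) ≈ 0.963136.
Sum = Δt · [f(-5/18) + f(1/6) + f(11/18) + ...].
Sum ≈ 0.774475.

0.774475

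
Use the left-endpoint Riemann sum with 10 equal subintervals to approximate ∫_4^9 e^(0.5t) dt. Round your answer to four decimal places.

145.4589

Δt = (9 − 4)/10 = 0.5.
Left endpoints: 4, 4.5, 5, 5.5, 6, 6.5, 7, 7.5, 8, 8.5.
f(4) ≈ 7.3891, f(4.5) ≈ 9.4877, f(5) ≈ 12.1825, f(5.5) ≈ 15.6426, f(6) ≈ 20.0855, f(6.5) ≈ 25.7903, f(7) ≈ 33.1155, f(7.5) ≈ 42.5211, f(8) ≈ 54.5982, f(8.5) ≈ 70.1054.
Sum = Δt · [f(4) + f(4.5) + f(5) + ...].
Sum ≈ 145.4589.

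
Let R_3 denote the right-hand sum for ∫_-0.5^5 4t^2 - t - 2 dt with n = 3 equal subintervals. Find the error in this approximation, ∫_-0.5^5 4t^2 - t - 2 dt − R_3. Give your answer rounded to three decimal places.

-98.032

Exact integral: ∫_-0.5^5 f(t) dt ≈ 143.45833.
R_3 ≈ 241.49074.
Error ≈ 143.45833 − 241.49074 ≈ -98.032.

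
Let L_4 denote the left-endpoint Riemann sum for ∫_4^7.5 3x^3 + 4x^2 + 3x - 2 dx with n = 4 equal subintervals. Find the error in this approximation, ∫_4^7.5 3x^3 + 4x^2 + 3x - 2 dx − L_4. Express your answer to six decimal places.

519.843424

Exact integral: ∫_4^7.5 f(x) dx ≈ 2711.58854167.
L_4 ≈ 2191.74511719.
Error ≈ 2711.58854167 − 2191.74511719 ≈ 519.843424.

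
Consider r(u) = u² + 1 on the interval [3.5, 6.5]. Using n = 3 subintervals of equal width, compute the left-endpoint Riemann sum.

Δu = (6.5 − 3.5)/3 = 1.
Left endpoints: 3.5, 4.5, 5.5.
r(3.5) = 13.25, r(4.5) = 21.25, r(5.5) = 31.25.
Sum = Δu · [r(3.5) + r(4.5) + r(5.5)].
Sum = 65.75.

65.75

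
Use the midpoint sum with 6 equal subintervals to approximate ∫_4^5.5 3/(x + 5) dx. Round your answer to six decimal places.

Δx = (5.5 − 4)/6 = 0.25.
Midpoints: 4.125, 4.375, 4.625, 4.875, 5.125, 5.375.
f(4.125) = 24/73, f(4.375) = 0.32, f(4.625) = 24/77, f(4.875) = 24/79, f(5.125) = 8/27, f(5.375) = 24/83.
Sum = Δx · [f(4.125) + f(4.375) + f(4.625) + ...].
Sum ≈ 0.462426.

0.462426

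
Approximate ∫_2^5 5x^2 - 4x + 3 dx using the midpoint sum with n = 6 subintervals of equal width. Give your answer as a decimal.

Δx = (5 − 2)/6 = 0.5.
Midpoints: 2.25, 2.75, 3.25, 3.75, 4.25, 4.75.
f(2.25) = 19.3125, f(2.75) = 29.8125, f(3.25) = 42.8125, f(3.75) = 58.3125, f(4.25) = 76.3125, f(4.75) = 96.8125.
Sum = Δx · [f(2.25) + f(2.75) + f(3.25) + ...].
Sum = 161.6875.

161.6875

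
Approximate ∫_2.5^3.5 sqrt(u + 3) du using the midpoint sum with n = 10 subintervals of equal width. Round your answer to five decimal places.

2.44879

Δu = (3.5 − 2.5)/10 = 0.1.
Midpoints: 2.55, 2.65, 2.75, 2.85, 2.95, 3.05, 3.15, 3.25, 3.35, 3.45.
f(2.55) ≈ 2.35584, f(2.65) ≈ 2.37697, f(2.75) ≈ 2.39792, f(2.85) ≈ 2.41868, f(2.95) ≈ 2.43926, f(3.05) ≈ 2.45967, f(3.15) ≈ 2.47992, f(3.25) ≈ 2.50000, f(3.35) ≈ 2.51992, f(3.45) ≈ 2.53969.
Sum = Δu · [f(2.55) + f(2.65) + f(2.75) + ...].
Sum ≈ 2.44879.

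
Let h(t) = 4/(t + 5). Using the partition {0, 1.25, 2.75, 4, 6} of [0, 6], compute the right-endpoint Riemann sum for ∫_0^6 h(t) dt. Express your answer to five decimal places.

2.85702

Subinterval widths: 1.25, 1.5, 1.25, 2.
Right endpoints: 1.25, 2.75, 4, 6.
h(1.25) = 0.64, h(2.75) = 16/31, h(4) = 4/9, h(6) = 4/11.
Sum = Σ Δt_i · h(t_i).
Sum ≈ 2.85702.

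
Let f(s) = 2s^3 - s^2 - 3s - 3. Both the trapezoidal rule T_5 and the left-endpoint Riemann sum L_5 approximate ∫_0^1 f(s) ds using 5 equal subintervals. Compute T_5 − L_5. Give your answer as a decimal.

T_5 = -4.32.
L_5 = -4.12.
T_5 − L_5 = -0.2.

-0.2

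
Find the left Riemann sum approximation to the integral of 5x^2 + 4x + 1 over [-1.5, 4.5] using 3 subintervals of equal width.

Δx = (4.5 − (-1.5))/3 = 2.
Left endpoints: -1.5, 0.5, 2.5.
f(-1.5) = 6.25, f(0.5) = 4.25, f(2.5) = 42.25.
Sum = Δx · [f(-1.5) + f(0.5) + f(2.5)].
Sum = 105.5.

105.5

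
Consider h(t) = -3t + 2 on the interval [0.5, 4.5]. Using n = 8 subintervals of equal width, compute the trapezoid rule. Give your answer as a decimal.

Δt = (4.5 − 0.5)/8 = 0.5.
h(0.5) = 0.5, h(1) = -1, h(1.5) = -2.5, h(2) = -4, h(2.5) = -5.5, h(3) = -7, h(3.5) = -8.5, h(4) = -10, h(4.5) = -11.5.
T_8 = (Δt/2)·[h(t_0) + 2h(t_1) + ... + 2h(t_{7}) + h(t_8)].
Sum = -22.

-22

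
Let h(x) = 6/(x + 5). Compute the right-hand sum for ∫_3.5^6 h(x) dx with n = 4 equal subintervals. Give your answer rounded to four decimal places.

1.4979

Δx = (6 − 3.5)/4 = 0.625.
Right endpoints: 4.125, 4.75, 5.375, 6.
h(4.125) = 48/73, h(4.75) = 8/13, h(5.375) = 48/83, h(6) = 6/11.
Sum = Δx · [h(4.125) + h(4.75) + h(5.375) + h(6)].
Sum ≈ 1.4979.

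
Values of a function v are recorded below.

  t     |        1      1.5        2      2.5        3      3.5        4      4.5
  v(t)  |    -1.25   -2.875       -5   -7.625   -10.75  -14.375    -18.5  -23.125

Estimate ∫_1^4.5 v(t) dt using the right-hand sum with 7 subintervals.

-41.125

Δt = 0.5.
Sum = 0.5·[(-2.875) + (-5) + (-7.625) + (-10.75) + (-14.375) + (-18.5) + (-23.125)] = -41.125.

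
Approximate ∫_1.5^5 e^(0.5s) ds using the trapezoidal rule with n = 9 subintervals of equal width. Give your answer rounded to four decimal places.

20.1944

Δs = (5 − 1.5)/9 = 7/18.
f(1.5) ≈ 2.1170, f(17/9) ≈ 2.5714, f(41/18) ≈ 3.1233, f(8/3) ≈ 3.7937, f(55/18) ≈ 4.6079, f(31/9) ≈ 5.5970, f(23/6) ≈ 6.7983, f(38/9) ≈ 8.2574, f(83/18) ≈ 10.0297, f(5) ≈ 12.1825.
T_9 = (Δs/2)·[f(s_0) + 2f(s_1) + ... + 2f(s_{8}) + f(s_9)].
Sum ≈ 20.1944.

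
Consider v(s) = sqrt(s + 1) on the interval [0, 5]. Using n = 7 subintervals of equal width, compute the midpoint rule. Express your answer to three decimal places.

9.137

Δs = (5 − 0)/7 = 5/7.
Midpoints: 5/14, 15/14, 25/14, 2.5, 45/14, 55/14, 65/14.
v(5/14) ≈ 1.165, v(15/14) ≈ 1.439, v(25/14) ≈ 1.669, v(2.5) ≈ 1.871, v(45/14) ≈ 2.053, v(55/14) ≈ 2.220, v(65/14) ≈ 2.375.
Sum = Δs · [v(5/14) + v(15/14) + v(25/14) + ...].
Sum ≈ 9.137.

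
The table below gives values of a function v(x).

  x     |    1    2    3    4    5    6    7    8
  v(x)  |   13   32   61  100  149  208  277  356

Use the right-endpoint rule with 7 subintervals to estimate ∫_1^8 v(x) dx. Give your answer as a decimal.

Δx = 1.
Sum = 1·[32 + 61 + 100 + 149 + 208 + 277 + 356] = 1183.

1183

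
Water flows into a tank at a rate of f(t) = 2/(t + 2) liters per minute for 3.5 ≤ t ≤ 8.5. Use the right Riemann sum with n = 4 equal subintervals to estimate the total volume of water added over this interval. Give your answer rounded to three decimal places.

1.191

Δt = (8.5 − 3.5)/4 = 1.25.
Right endpoints: 4.75, 6, 7.25, 8.5.
f(4.75) = 8/27, f(6) = 0.25, f(7.25) = 8/37, f(8.5) = 4/21.
Sum = Δt · [f(4.75) + f(6) + f(7.25) + f(8.5)].
Sum ≈ 1.191.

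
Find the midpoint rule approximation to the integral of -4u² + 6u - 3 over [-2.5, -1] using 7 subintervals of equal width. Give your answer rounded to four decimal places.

Δu = (-1 − (-2.5))/7 = 3/14.
Midpoints: -67/28, -61/28, -55/28, -1.75, -43/28, -37/28, -31/28.
f(-67/28) = -7891/196, f(-61/28) = -6871/196, f(-55/28) = -5923/196, f(-1.75) = -25.75, f(-43/28) = -4243/196, f(-37/28) = -3511/196, f(-31/28) = -2851/196.
Sum = Δu · [f(-67/28) + f(-61/28) + f(-55/28) + ...].
Sum ≈ -39.7270.

-39.7270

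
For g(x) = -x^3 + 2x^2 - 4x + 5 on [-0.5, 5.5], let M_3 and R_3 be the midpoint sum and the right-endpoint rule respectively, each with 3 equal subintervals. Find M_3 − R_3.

163.5

M_3 = -136.75.
R_3 = -300.25.
M_3 − R_3 = 163.5.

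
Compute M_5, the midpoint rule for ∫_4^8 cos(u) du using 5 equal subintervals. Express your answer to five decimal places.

Δu = (8 − 4)/5 = 0.8.
Midpoints: 4.4, 5.2, 6, 6.8, 7.6.
f(4.4) ≈ -0.30733, f(5.2) ≈ 0.46852, f(6) ≈ 0.96017, f(6.8) ≈ 0.86940, f(7.6) ≈ 0.25126.
Sum = Δu · [f(4.4) + f(5.2) + f(6) + f(6.8) + f(7.6)].
Sum ≈ 1.79361.

1.79361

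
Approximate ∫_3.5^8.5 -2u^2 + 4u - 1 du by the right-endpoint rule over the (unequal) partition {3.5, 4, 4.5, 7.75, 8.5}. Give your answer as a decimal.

-396.78125

Subinterval widths: 0.5, 0.5, 3.25, 0.75.
Right endpoints: 4, 4.5, 7.75, 8.5.
f(4) = -17, f(4.5) = -23.5, f(7.75) = -90.125, f(8.5) = -111.5.
Sum = Σ Δu_i · f(u_i).
Sum = -396.78125.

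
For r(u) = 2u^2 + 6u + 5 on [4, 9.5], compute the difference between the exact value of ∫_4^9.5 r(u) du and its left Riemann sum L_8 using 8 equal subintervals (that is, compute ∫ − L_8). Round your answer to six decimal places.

61.524089

Exact integral: ∫_4^9.5 r(u) du ≈ 779.16666667.
L_8 ≈ 717.64257812.
Error ≈ 779.16666667 − 717.64257812 ≈ 61.524089.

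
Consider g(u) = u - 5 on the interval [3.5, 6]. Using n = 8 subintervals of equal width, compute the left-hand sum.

-1.015625

Δu = (6 − 3.5)/8 = 0.3125.
Left endpoints: 3.5, 3.8125, 4.125, 4.4375, 4.75, 5.0625, 5.375, 5.6875.
g(3.5) = -1.5, g(3.8125) = -1.1875, g(4.125) = -0.875, g(4.4375) = -0.5625, g(4.75) = -0.25, g(5.0625) = 0.0625, g(5.375) = 0.375, g(5.6875) = 0.6875.
Sum = Δu · [g(3.5) + g(3.8125) + g(4.125) + ...].
Sum = -1.015625.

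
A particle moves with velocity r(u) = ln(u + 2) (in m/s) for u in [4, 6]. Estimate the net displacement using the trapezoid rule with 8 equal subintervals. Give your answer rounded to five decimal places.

3.88476

Δu = (6 − 4)/8 = 0.25.
r(4) ≈ 1.79176, r(4.25) ≈ 1.83258, r(4.5) ≈ 1.87180, r(4.75) ≈ 1.90954, r(5) ≈ 1.94591, r(5.25) ≈ 1.98100, r(5.5) ≈ 2.01490, r(5.75) ≈ 2.04769, r(6) ≈ 2.07944.
T_8 = (Δu/2)·[r(u_0) + 2r(u_1) + ... + 2r(u_{7}) + r(u_8)].
Sum ≈ 3.88476.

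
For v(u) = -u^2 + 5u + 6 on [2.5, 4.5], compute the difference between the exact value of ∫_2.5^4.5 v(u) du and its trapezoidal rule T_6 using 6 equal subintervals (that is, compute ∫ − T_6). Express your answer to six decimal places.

0.037037

Exact integral: ∫_2.5^4.5 v(u) du ≈ 21.83333333.
T_6 ≈ 21.79629630.
Error ≈ 21.83333333 − 21.79629630 ≈ 0.037037.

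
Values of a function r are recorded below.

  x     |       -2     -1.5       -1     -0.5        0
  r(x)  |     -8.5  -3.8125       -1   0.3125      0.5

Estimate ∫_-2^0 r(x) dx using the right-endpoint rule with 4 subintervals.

-2

Δx = 0.5.
Sum = 0.5·[(-3.8125) + (-1) + 0.3125 + 0.5] = -2.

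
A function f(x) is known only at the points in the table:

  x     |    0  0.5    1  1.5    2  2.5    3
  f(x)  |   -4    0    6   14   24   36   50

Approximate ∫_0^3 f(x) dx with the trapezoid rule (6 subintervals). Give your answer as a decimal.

Δx = 0.5.
T_6 = (0.5/2)·[(-4) + 2·0 + 2·6 + 2·14 + 2·24 + 2·36 + 50] = 51.5.

51.5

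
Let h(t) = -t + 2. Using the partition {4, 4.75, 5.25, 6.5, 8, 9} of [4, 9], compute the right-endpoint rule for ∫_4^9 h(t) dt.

-25.3125

Subinterval widths: 0.75, 0.5, 1.25, 1.5, 1.
Right endpoints: 4.75, 5.25, 6.5, 8, 9.
h(4.75) = -2.75, h(5.25) = -3.25, h(6.5) = -4.5, h(8) = -6, h(9) = -7.
Sum = Σ Δt_i · h(t_i).
Sum = -25.3125.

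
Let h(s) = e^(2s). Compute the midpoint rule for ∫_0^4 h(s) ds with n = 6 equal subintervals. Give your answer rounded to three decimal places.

Δs = (4 − 0)/6 = 2/3.
Midpoints: 1/3, 1, 5/3, 7/3, 3, 11/3.
h(1/3) ≈ 1.948, h(1) ≈ 7.389, h(5/3) ≈ 28.032, h(7/3) ≈ 106.343, h(3) ≈ 403.429, h(11/3) ≈ 1530.475.
Sum = Δs · [h(1/3) + h(1) + h(5/3) + ...].
Sum ≈ 1385.076.

1385.076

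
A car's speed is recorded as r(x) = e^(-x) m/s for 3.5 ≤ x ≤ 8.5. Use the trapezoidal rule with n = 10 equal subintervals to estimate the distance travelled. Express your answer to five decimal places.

0.03062

Δx = (8.5 − 3.5)/10 = 0.5.
r(3.5) ≈ 0.03020, r(4) ≈ 0.01832, r(4.5) ≈ 0.01111, r(5) ≈ 0.00674, r(5.5) ≈ 0.00409, r(6) ≈ 0.00248, r(6.5) ≈ 0.00150, r(7) ≈ 0.00091, r(7.5) ≈ 0.00055, r(8) ≈ 0.00034, r(8.5) ≈ 0.00020.
T_10 = (Δx/2)·[r(x_0) + 2r(x_1) + ... + 2r(x_{9}) + r(x_10)].
Sum ≈ 0.03062.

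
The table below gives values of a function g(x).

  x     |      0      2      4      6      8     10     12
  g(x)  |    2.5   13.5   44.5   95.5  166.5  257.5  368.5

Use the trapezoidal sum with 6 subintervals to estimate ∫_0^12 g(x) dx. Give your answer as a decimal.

Δx = 2.
T_6 = (2/2)·[2.5 + 2·13.5 + 2·44.5 + 2·95.5 + 2·166.5 + 2·257.5 + 368.5] = 1526.

1526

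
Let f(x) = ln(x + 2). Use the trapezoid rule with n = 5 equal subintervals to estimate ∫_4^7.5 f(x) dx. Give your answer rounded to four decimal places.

7.1342

Δx = (7.5 − 4)/5 = 0.7.
f(4) ≈ 1.7918, f(4.7) ≈ 1.9021, f(5.4) ≈ 2.0015, f(6.1) ≈ 2.0919, f(6.8) ≈ 2.1748, f(7.5) ≈ 2.2513.
T_5 = (Δx/2)·[f(x_0) + 2f(x_1) + ... + 2f(x_{4}) + f(x_5)].
Sum ≈ 7.1342.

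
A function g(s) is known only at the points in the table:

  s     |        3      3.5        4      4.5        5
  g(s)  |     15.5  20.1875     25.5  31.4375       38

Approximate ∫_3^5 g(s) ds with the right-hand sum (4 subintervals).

57.5625

Δs = 0.5.
Sum = 0.5·[20.1875 + 25.5 + 31.4375 + 38] = 57.5625.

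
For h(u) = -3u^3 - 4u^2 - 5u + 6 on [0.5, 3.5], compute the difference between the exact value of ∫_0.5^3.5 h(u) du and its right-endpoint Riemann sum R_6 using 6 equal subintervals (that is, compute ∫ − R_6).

Exact integral: ∫_0.5^3.5 h(u) du = -181.5.
R_6 = -232.0625.
Error = -181.5 − (-232.0625) = 50.5625.

50.5625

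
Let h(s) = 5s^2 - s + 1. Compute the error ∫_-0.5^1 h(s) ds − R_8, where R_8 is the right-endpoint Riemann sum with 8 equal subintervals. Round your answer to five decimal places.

Exact integral: ∫_-0.5^1 h(s) ds = 3.
R_8 ≈ 3.2548828.
Error ≈ 3 − 3.2548828 ≈ -0.25488.

-0.25488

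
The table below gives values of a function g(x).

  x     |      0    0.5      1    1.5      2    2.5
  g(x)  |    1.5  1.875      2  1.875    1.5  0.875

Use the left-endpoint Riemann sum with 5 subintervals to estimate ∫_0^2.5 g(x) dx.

4.375

Δx = 0.5.
Sum = 0.5·[1.5 + 1.875 + 2 + 1.875 + 1.5] = 4.375.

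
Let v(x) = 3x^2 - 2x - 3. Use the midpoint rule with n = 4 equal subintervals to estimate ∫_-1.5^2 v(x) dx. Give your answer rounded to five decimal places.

Δx = (2 − (-1.5))/4 = 0.875.
Midpoints: -1.0625, -0.1875, 0.6875, 1.5625.
v(-1.0625) = 2.51171875, v(-0.1875) = -2.51953125, v(0.6875) = -2.95703125, v(1.5625) = 1.19921875.
Sum = Δx · [v(-1.0625) + v(-0.1875) + v(0.6875) + v(1.5625)].
Sum ≈ -1.54492.

-1.54492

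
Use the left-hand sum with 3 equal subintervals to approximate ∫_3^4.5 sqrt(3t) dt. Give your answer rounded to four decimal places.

Δt = (4.5 − 3)/3 = 0.5.
Left endpoints: 3, 3.5, 4.
f(3) ≈ 3.0000, f(3.5) ≈ 3.2404, f(4) ≈ 3.4641.
Sum = Δt · [f(3) + f(3.5) + f(4)].
Sum ≈ 4.8522.

4.8522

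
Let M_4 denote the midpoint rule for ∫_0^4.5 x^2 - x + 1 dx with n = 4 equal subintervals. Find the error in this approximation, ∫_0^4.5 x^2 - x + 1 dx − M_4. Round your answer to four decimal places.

0.4746

Exact integral: ∫_0^4.5 f(x) dx = 24.75.
M_4 ≈ 24.275391.
Error ≈ 24.75 − 24.275391 ≈ 0.4746.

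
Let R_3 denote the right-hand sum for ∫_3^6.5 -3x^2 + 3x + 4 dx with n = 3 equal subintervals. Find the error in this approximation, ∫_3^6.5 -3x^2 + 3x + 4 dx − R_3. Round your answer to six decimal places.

Exact integral: ∫_3^6.5 f(x) dx = -183.75.
R_3 ≈ -238.19444444.
Error ≈ -183.75 − (-238.19444444) ≈ 54.444444.

54.444444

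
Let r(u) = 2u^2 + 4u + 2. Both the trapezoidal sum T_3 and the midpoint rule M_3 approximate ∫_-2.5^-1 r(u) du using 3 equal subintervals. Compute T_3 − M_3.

0.1875

T_3 = 2.375.
M_3 = 2.1875.
T_3 − M_3 = 0.1875.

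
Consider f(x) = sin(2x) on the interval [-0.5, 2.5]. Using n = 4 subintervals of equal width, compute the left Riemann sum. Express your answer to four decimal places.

Δx = (2.5 − (-0.5))/4 = 0.75.
Left endpoints: -0.5, 0.25, 1, 1.75.
f(-0.5) ≈ -0.8415, f(0.25) ≈ 0.4794, f(1) ≈ 0.9093, f(1.75) ≈ -0.3508.
Sum = Δx · [f(-0.5) + f(0.25) + f(1) + f(1.75)].
Sum ≈ 0.1474.

0.1474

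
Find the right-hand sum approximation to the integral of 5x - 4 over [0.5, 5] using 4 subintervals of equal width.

Δx = (5 − 0.5)/4 = 1.125.
Right endpoints: 1.625, 2.75, 3.875, 5.
f(1.625) = 4.125, f(2.75) = 9.75, f(3.875) = 15.375, f(5) = 21.
Sum = Δx · [f(1.625) + f(2.75) + f(3.875) + f(5)].
Sum = 56.53125.

56.53125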